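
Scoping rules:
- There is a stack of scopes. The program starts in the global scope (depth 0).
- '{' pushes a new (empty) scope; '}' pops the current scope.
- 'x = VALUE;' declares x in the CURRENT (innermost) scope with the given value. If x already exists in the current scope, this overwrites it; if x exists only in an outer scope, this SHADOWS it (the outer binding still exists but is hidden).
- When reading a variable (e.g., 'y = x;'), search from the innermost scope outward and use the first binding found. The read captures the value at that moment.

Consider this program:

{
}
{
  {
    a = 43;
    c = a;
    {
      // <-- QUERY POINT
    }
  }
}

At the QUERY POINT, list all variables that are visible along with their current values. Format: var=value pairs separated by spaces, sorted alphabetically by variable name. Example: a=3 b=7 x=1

Answer: a=43 c=43

Derivation:
Step 1: enter scope (depth=1)
Step 2: exit scope (depth=0)
Step 3: enter scope (depth=1)
Step 4: enter scope (depth=2)
Step 5: declare a=43 at depth 2
Step 6: declare c=(read a)=43 at depth 2
Step 7: enter scope (depth=3)
Visible at query point: a=43 c=43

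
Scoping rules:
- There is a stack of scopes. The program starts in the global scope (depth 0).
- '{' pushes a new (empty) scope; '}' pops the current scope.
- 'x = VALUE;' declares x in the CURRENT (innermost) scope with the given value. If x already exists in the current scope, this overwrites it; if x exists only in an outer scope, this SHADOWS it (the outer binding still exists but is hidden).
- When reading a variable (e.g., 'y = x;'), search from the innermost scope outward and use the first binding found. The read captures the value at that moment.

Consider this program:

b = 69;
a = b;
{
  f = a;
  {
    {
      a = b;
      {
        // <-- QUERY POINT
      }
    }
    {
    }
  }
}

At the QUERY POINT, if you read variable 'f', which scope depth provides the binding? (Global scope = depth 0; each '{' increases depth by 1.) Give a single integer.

Step 1: declare b=69 at depth 0
Step 2: declare a=(read b)=69 at depth 0
Step 3: enter scope (depth=1)
Step 4: declare f=(read a)=69 at depth 1
Step 5: enter scope (depth=2)
Step 6: enter scope (depth=3)
Step 7: declare a=(read b)=69 at depth 3
Step 8: enter scope (depth=4)
Visible at query point: a=69 b=69 f=69

Answer: 1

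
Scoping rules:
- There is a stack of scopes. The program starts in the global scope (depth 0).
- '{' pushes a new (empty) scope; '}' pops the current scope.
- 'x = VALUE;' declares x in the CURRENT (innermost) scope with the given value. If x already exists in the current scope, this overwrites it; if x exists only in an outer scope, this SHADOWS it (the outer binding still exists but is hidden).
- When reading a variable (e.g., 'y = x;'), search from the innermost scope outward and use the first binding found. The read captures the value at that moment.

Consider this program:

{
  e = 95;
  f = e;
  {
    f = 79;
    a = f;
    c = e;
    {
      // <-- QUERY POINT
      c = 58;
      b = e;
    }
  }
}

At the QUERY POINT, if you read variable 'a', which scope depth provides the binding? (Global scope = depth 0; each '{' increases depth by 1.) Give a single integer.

Answer: 2

Derivation:
Step 1: enter scope (depth=1)
Step 2: declare e=95 at depth 1
Step 3: declare f=(read e)=95 at depth 1
Step 4: enter scope (depth=2)
Step 5: declare f=79 at depth 2
Step 6: declare a=(read f)=79 at depth 2
Step 7: declare c=(read e)=95 at depth 2
Step 8: enter scope (depth=3)
Visible at query point: a=79 c=95 e=95 f=79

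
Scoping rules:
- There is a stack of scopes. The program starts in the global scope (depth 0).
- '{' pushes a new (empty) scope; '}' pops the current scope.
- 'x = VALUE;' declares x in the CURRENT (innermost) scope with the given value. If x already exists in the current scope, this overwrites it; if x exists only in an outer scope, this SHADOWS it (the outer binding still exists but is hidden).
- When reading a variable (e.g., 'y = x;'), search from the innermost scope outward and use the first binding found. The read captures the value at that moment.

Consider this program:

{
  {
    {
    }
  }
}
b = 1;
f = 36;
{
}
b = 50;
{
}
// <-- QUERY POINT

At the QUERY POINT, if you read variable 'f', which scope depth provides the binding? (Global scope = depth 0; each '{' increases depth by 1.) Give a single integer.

Answer: 0

Derivation:
Step 1: enter scope (depth=1)
Step 2: enter scope (depth=2)
Step 3: enter scope (depth=3)
Step 4: exit scope (depth=2)
Step 5: exit scope (depth=1)
Step 6: exit scope (depth=0)
Step 7: declare b=1 at depth 0
Step 8: declare f=36 at depth 0
Step 9: enter scope (depth=1)
Step 10: exit scope (depth=0)
Step 11: declare b=50 at depth 0
Step 12: enter scope (depth=1)
Step 13: exit scope (depth=0)
Visible at query point: b=50 f=36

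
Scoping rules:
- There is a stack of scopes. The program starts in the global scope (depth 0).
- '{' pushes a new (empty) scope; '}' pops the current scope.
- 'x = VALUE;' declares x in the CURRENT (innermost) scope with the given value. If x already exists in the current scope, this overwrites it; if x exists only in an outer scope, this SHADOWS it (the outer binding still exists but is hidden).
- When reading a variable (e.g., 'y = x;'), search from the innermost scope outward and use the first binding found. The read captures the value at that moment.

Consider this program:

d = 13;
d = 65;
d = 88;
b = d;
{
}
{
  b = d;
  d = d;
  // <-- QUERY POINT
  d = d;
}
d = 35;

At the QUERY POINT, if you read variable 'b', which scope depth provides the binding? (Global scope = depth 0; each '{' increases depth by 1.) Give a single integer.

Answer: 1

Derivation:
Step 1: declare d=13 at depth 0
Step 2: declare d=65 at depth 0
Step 3: declare d=88 at depth 0
Step 4: declare b=(read d)=88 at depth 0
Step 5: enter scope (depth=1)
Step 6: exit scope (depth=0)
Step 7: enter scope (depth=1)
Step 8: declare b=(read d)=88 at depth 1
Step 9: declare d=(read d)=88 at depth 1
Visible at query point: b=88 d=88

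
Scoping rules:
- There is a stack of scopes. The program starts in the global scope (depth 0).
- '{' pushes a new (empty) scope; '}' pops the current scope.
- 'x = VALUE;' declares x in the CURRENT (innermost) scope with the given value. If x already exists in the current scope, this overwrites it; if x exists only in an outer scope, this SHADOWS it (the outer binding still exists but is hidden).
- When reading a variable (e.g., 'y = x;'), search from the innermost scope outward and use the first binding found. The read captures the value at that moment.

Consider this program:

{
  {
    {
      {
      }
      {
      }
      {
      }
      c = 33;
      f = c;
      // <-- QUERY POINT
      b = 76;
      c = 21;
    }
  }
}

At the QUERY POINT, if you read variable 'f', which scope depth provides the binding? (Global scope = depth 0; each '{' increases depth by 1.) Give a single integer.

Step 1: enter scope (depth=1)
Step 2: enter scope (depth=2)
Step 3: enter scope (depth=3)
Step 4: enter scope (depth=4)
Step 5: exit scope (depth=3)
Step 6: enter scope (depth=4)
Step 7: exit scope (depth=3)
Step 8: enter scope (depth=4)
Step 9: exit scope (depth=3)
Step 10: declare c=33 at depth 3
Step 11: declare f=(read c)=33 at depth 3
Visible at query point: c=33 f=33

Answer: 3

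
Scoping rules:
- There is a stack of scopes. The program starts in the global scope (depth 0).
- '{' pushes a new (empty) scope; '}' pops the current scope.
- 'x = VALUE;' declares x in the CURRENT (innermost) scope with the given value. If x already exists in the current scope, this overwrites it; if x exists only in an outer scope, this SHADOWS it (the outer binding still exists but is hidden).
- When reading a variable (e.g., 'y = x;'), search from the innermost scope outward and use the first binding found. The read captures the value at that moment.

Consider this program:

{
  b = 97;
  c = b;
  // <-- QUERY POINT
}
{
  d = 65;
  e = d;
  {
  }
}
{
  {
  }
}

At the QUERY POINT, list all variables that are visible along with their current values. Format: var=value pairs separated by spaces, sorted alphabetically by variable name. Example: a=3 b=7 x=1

Step 1: enter scope (depth=1)
Step 2: declare b=97 at depth 1
Step 3: declare c=(read b)=97 at depth 1
Visible at query point: b=97 c=97

Answer: b=97 c=97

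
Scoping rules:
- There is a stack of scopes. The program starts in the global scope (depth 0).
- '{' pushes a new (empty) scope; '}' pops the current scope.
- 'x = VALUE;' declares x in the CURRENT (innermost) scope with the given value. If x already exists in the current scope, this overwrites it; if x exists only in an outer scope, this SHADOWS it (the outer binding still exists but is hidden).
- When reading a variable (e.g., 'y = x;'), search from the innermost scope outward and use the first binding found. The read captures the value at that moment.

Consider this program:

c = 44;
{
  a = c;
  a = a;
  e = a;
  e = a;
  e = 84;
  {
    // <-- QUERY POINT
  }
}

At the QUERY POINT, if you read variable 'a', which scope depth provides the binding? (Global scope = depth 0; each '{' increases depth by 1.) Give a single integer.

Answer: 1

Derivation:
Step 1: declare c=44 at depth 0
Step 2: enter scope (depth=1)
Step 3: declare a=(read c)=44 at depth 1
Step 4: declare a=(read a)=44 at depth 1
Step 5: declare e=(read a)=44 at depth 1
Step 6: declare e=(read a)=44 at depth 1
Step 7: declare e=84 at depth 1
Step 8: enter scope (depth=2)
Visible at query point: a=44 c=44 e=84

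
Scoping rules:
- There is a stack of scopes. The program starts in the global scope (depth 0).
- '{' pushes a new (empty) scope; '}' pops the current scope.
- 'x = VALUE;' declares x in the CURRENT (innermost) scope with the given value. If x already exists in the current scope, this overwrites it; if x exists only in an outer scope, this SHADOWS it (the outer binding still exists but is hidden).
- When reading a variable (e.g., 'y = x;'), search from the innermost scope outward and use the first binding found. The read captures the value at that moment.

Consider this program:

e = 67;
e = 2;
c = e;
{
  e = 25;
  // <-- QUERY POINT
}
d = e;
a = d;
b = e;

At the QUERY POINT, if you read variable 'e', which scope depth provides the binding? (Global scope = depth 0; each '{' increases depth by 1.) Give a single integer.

Step 1: declare e=67 at depth 0
Step 2: declare e=2 at depth 0
Step 3: declare c=(read e)=2 at depth 0
Step 4: enter scope (depth=1)
Step 5: declare e=25 at depth 1
Visible at query point: c=2 e=25

Answer: 1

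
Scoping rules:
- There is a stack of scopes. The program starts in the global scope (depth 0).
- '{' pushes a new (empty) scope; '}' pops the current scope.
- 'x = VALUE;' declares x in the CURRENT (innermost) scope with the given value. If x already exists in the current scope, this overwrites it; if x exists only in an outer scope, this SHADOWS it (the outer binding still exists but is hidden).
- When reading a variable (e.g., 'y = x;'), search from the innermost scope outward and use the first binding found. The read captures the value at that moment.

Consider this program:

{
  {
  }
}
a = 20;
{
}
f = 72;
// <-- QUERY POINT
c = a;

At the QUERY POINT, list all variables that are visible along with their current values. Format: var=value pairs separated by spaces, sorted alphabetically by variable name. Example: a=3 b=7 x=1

Step 1: enter scope (depth=1)
Step 2: enter scope (depth=2)
Step 3: exit scope (depth=1)
Step 4: exit scope (depth=0)
Step 5: declare a=20 at depth 0
Step 6: enter scope (depth=1)
Step 7: exit scope (depth=0)
Step 8: declare f=72 at depth 0
Visible at query point: a=20 f=72

Answer: a=20 f=72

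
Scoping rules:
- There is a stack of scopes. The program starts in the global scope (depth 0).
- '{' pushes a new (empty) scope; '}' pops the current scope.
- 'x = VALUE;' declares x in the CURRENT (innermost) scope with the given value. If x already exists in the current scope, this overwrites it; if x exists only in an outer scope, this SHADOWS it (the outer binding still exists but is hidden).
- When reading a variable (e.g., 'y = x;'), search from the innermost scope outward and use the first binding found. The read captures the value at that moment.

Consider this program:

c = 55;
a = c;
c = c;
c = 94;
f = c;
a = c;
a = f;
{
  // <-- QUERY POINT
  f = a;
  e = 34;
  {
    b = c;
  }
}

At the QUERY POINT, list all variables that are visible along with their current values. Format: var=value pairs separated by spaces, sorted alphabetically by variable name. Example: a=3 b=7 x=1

Step 1: declare c=55 at depth 0
Step 2: declare a=(read c)=55 at depth 0
Step 3: declare c=(read c)=55 at depth 0
Step 4: declare c=94 at depth 0
Step 5: declare f=(read c)=94 at depth 0
Step 6: declare a=(read c)=94 at depth 0
Step 7: declare a=(read f)=94 at depth 0
Step 8: enter scope (depth=1)
Visible at query point: a=94 c=94 f=94

Answer: a=94 c=94 f=94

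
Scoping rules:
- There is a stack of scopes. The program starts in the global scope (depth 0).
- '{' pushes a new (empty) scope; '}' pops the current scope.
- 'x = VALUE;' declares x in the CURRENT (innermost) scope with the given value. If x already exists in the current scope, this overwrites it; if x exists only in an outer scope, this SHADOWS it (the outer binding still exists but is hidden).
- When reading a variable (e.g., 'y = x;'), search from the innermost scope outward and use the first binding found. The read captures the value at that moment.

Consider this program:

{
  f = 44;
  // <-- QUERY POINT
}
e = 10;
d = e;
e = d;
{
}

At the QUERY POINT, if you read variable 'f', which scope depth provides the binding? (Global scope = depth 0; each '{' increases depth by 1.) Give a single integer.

Step 1: enter scope (depth=1)
Step 2: declare f=44 at depth 1
Visible at query point: f=44

Answer: 1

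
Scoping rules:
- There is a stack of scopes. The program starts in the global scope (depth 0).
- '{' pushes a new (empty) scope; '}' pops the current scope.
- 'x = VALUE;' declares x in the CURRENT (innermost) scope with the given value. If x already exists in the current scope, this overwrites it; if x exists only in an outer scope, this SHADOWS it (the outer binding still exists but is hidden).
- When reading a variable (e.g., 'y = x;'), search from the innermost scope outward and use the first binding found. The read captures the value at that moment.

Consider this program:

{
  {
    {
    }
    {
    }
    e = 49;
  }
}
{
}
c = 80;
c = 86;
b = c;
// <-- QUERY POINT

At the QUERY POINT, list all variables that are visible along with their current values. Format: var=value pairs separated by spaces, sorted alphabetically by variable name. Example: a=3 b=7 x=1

Step 1: enter scope (depth=1)
Step 2: enter scope (depth=2)
Step 3: enter scope (depth=3)
Step 4: exit scope (depth=2)
Step 5: enter scope (depth=3)
Step 6: exit scope (depth=2)
Step 7: declare e=49 at depth 2
Step 8: exit scope (depth=1)
Step 9: exit scope (depth=0)
Step 10: enter scope (depth=1)
Step 11: exit scope (depth=0)
Step 12: declare c=80 at depth 0
Step 13: declare c=86 at depth 0
Step 14: declare b=(read c)=86 at depth 0
Visible at query point: b=86 c=86

Answer: b=86 c=86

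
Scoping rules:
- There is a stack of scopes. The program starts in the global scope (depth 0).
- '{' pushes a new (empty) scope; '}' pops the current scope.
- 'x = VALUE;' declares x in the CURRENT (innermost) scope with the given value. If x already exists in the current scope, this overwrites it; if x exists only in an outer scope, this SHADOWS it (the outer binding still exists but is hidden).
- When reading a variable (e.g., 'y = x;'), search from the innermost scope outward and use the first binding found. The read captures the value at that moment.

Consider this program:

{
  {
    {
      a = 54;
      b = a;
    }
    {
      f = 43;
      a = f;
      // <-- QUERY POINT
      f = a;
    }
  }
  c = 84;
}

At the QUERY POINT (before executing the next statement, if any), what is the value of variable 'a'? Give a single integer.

Answer: 43

Derivation:
Step 1: enter scope (depth=1)
Step 2: enter scope (depth=2)
Step 3: enter scope (depth=3)
Step 4: declare a=54 at depth 3
Step 5: declare b=(read a)=54 at depth 3
Step 6: exit scope (depth=2)
Step 7: enter scope (depth=3)
Step 8: declare f=43 at depth 3
Step 9: declare a=(read f)=43 at depth 3
Visible at query point: a=43 f=43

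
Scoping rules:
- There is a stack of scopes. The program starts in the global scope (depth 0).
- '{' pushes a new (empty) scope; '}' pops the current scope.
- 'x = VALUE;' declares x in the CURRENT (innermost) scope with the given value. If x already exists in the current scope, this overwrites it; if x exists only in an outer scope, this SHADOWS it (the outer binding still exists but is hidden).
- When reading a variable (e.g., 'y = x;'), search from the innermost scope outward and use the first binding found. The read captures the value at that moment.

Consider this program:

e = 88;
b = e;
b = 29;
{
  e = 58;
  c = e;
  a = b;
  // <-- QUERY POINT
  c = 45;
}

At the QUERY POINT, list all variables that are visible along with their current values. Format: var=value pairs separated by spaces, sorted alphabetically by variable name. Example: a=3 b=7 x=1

Step 1: declare e=88 at depth 0
Step 2: declare b=(read e)=88 at depth 0
Step 3: declare b=29 at depth 0
Step 4: enter scope (depth=1)
Step 5: declare e=58 at depth 1
Step 6: declare c=(read e)=58 at depth 1
Step 7: declare a=(read b)=29 at depth 1
Visible at query point: a=29 b=29 c=58 e=58

Answer: a=29 b=29 c=58 e=58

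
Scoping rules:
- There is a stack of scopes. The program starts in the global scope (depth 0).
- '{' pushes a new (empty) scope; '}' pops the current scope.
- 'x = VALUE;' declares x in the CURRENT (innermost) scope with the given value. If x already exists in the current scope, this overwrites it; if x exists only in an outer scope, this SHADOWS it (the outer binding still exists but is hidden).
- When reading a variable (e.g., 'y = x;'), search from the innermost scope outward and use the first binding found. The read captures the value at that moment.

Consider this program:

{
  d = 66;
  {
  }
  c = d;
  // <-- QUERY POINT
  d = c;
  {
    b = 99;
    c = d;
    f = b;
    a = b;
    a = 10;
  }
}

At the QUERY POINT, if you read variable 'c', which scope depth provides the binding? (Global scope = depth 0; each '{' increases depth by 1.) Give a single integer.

Step 1: enter scope (depth=1)
Step 2: declare d=66 at depth 1
Step 3: enter scope (depth=2)
Step 4: exit scope (depth=1)
Step 5: declare c=(read d)=66 at depth 1
Visible at query point: c=66 d=66

Answer: 1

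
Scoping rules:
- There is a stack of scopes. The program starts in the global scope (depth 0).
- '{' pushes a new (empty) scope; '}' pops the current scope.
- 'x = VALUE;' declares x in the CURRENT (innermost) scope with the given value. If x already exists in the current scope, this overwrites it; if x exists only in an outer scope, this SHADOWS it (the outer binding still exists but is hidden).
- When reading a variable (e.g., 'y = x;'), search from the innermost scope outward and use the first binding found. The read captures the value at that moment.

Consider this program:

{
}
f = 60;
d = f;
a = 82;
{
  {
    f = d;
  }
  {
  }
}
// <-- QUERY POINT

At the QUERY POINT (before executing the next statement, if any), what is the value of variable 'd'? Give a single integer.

Step 1: enter scope (depth=1)
Step 2: exit scope (depth=0)
Step 3: declare f=60 at depth 0
Step 4: declare d=(read f)=60 at depth 0
Step 5: declare a=82 at depth 0
Step 6: enter scope (depth=1)
Step 7: enter scope (depth=2)
Step 8: declare f=(read d)=60 at depth 2
Step 9: exit scope (depth=1)
Step 10: enter scope (depth=2)
Step 11: exit scope (depth=1)
Step 12: exit scope (depth=0)
Visible at query point: a=82 d=60 f=60

Answer: 60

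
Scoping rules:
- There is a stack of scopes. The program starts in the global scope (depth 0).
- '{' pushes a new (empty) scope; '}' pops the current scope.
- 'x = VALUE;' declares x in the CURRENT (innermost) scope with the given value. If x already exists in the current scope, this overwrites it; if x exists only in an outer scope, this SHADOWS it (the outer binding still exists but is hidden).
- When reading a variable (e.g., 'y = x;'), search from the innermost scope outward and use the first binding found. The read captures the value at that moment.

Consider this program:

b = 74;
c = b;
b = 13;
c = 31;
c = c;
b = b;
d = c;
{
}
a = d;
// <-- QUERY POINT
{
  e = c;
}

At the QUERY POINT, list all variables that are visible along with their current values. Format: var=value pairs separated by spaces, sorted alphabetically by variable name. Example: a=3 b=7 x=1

Step 1: declare b=74 at depth 0
Step 2: declare c=(read b)=74 at depth 0
Step 3: declare b=13 at depth 0
Step 4: declare c=31 at depth 0
Step 5: declare c=(read c)=31 at depth 0
Step 6: declare b=(read b)=13 at depth 0
Step 7: declare d=(read c)=31 at depth 0
Step 8: enter scope (depth=1)
Step 9: exit scope (depth=0)
Step 10: declare a=(read d)=31 at depth 0
Visible at query point: a=31 b=13 c=31 d=31

Answer: a=31 b=13 c=31 d=31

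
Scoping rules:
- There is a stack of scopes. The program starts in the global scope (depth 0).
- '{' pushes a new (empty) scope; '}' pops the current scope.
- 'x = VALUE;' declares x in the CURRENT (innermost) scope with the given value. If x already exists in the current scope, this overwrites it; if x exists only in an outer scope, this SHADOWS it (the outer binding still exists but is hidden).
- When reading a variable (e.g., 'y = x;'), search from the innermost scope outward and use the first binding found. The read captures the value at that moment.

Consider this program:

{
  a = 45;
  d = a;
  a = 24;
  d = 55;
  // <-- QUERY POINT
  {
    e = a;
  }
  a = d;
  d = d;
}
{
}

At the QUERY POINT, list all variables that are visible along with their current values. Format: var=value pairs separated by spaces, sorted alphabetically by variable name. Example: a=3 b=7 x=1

Step 1: enter scope (depth=1)
Step 2: declare a=45 at depth 1
Step 3: declare d=(read a)=45 at depth 1
Step 4: declare a=24 at depth 1
Step 5: declare d=55 at depth 1
Visible at query point: a=24 d=55

Answer: a=24 d=55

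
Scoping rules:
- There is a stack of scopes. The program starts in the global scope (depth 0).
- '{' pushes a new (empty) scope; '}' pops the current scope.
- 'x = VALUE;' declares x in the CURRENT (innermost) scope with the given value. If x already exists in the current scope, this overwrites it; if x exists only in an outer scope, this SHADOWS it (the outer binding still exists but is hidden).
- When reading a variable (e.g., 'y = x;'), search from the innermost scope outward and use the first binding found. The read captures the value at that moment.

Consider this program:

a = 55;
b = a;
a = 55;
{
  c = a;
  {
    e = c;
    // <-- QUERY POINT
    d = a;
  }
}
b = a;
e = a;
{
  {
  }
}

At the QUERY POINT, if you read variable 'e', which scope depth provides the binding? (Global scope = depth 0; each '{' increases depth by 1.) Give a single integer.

Answer: 2

Derivation:
Step 1: declare a=55 at depth 0
Step 2: declare b=(read a)=55 at depth 0
Step 3: declare a=55 at depth 0
Step 4: enter scope (depth=1)
Step 5: declare c=(read a)=55 at depth 1
Step 6: enter scope (depth=2)
Step 7: declare e=(read c)=55 at depth 2
Visible at query point: a=55 b=55 c=55 e=55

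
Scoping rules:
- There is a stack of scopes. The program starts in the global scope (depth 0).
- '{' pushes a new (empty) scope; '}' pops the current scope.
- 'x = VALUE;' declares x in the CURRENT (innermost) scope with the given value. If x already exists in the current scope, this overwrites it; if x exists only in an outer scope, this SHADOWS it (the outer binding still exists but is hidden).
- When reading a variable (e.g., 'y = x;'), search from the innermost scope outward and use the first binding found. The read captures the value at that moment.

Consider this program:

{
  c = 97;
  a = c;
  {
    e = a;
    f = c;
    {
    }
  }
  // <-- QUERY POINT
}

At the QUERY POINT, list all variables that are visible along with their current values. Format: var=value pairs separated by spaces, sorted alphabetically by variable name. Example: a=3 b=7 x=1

Answer: a=97 c=97

Derivation:
Step 1: enter scope (depth=1)
Step 2: declare c=97 at depth 1
Step 3: declare a=(read c)=97 at depth 1
Step 4: enter scope (depth=2)
Step 5: declare e=(read a)=97 at depth 2
Step 6: declare f=(read c)=97 at depth 2
Step 7: enter scope (depth=3)
Step 8: exit scope (depth=2)
Step 9: exit scope (depth=1)
Visible at query point: a=97 c=97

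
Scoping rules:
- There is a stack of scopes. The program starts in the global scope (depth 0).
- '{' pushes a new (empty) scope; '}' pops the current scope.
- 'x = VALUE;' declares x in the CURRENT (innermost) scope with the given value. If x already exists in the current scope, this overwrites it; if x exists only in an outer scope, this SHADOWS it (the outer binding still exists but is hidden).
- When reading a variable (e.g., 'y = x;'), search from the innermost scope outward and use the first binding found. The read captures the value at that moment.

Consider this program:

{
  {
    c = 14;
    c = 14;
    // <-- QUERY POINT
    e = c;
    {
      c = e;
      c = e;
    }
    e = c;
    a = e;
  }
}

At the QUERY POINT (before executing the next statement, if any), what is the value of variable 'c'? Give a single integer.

Answer: 14

Derivation:
Step 1: enter scope (depth=1)
Step 2: enter scope (depth=2)
Step 3: declare c=14 at depth 2
Step 4: declare c=14 at depth 2
Visible at query point: c=14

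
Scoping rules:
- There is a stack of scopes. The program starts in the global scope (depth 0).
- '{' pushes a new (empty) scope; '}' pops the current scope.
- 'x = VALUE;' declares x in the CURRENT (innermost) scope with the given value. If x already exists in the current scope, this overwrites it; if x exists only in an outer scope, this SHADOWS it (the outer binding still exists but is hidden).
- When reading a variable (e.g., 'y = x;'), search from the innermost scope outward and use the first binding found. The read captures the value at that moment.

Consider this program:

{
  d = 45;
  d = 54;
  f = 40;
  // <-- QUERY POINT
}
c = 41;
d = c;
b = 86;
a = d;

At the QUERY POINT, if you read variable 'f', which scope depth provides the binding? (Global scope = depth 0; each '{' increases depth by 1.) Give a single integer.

Step 1: enter scope (depth=1)
Step 2: declare d=45 at depth 1
Step 3: declare d=54 at depth 1
Step 4: declare f=40 at depth 1
Visible at query point: d=54 f=40

Answer: 1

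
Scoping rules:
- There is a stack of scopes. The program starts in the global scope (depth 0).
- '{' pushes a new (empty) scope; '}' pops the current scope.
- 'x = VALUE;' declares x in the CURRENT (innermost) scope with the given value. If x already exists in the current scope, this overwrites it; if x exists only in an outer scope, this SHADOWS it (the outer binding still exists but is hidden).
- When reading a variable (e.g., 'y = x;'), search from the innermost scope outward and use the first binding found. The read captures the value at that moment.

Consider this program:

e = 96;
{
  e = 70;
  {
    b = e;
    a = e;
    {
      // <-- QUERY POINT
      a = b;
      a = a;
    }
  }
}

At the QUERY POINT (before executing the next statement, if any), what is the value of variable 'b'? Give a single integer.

Step 1: declare e=96 at depth 0
Step 2: enter scope (depth=1)
Step 3: declare e=70 at depth 1
Step 4: enter scope (depth=2)
Step 5: declare b=(read e)=70 at depth 2
Step 6: declare a=(read e)=70 at depth 2
Step 7: enter scope (depth=3)
Visible at query point: a=70 b=70 e=70

Answer: 70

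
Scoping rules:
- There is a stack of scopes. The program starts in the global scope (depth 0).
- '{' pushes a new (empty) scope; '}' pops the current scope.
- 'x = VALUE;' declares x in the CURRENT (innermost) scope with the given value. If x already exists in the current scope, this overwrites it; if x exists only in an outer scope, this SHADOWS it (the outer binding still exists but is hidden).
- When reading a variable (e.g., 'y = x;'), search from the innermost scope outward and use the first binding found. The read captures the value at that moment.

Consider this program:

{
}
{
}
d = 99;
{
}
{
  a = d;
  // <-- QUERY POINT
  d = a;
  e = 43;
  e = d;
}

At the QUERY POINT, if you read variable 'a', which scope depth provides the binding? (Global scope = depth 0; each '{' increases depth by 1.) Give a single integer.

Step 1: enter scope (depth=1)
Step 2: exit scope (depth=0)
Step 3: enter scope (depth=1)
Step 4: exit scope (depth=0)
Step 5: declare d=99 at depth 0
Step 6: enter scope (depth=1)
Step 7: exit scope (depth=0)
Step 8: enter scope (depth=1)
Step 9: declare a=(read d)=99 at depth 1
Visible at query point: a=99 d=99

Answer: 1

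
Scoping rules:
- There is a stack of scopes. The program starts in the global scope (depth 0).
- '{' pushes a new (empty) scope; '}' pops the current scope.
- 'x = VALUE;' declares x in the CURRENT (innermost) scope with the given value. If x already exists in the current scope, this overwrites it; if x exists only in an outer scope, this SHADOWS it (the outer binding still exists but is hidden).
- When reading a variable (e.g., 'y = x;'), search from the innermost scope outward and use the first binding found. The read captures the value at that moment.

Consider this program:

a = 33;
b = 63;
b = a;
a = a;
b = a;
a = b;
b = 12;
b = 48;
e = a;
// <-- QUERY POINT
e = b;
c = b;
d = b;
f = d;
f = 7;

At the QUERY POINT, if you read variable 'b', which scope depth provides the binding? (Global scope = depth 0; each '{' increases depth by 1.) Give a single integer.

Step 1: declare a=33 at depth 0
Step 2: declare b=63 at depth 0
Step 3: declare b=(read a)=33 at depth 0
Step 4: declare a=(read a)=33 at depth 0
Step 5: declare b=(read a)=33 at depth 0
Step 6: declare a=(read b)=33 at depth 0
Step 7: declare b=12 at depth 0
Step 8: declare b=48 at depth 0
Step 9: declare e=(read a)=33 at depth 0
Visible at query point: a=33 b=48 e=33

Answer: 0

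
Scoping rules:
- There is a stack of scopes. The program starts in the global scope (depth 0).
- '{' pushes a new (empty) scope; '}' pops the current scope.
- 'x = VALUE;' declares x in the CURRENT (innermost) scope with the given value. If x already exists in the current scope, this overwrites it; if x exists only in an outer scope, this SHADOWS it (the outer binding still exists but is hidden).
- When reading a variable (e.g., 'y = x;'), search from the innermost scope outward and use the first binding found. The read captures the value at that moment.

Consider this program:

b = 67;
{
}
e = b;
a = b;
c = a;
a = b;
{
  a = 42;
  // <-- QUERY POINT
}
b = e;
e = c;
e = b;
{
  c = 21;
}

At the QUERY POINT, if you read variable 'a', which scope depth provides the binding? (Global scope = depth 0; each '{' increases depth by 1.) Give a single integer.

Step 1: declare b=67 at depth 0
Step 2: enter scope (depth=1)
Step 3: exit scope (depth=0)
Step 4: declare e=(read b)=67 at depth 0
Step 5: declare a=(read b)=67 at depth 0
Step 6: declare c=(read a)=67 at depth 0
Step 7: declare a=(read b)=67 at depth 0
Step 8: enter scope (depth=1)
Step 9: declare a=42 at depth 1
Visible at query point: a=42 b=67 c=67 e=67

Answer: 1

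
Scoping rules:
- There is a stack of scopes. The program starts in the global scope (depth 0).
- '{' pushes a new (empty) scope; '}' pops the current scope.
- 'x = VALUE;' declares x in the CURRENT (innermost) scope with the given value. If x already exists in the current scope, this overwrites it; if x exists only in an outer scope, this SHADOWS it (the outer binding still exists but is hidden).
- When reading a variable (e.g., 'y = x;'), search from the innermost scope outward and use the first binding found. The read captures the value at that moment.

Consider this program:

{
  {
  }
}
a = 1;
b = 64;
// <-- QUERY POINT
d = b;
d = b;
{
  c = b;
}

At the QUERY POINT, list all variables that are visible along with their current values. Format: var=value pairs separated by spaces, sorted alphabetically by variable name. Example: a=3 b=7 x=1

Step 1: enter scope (depth=1)
Step 2: enter scope (depth=2)
Step 3: exit scope (depth=1)
Step 4: exit scope (depth=0)
Step 5: declare a=1 at depth 0
Step 6: declare b=64 at depth 0
Visible at query point: a=1 b=64

Answer: a=1 b=64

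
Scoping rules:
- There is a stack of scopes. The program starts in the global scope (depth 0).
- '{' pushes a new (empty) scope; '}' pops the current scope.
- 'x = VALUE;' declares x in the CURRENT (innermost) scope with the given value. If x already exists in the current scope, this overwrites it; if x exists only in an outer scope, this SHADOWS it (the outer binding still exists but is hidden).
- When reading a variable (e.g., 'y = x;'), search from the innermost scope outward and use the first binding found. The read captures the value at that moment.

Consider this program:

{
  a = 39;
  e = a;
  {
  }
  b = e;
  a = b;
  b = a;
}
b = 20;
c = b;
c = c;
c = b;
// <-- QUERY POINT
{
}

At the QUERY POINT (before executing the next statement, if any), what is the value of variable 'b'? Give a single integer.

Step 1: enter scope (depth=1)
Step 2: declare a=39 at depth 1
Step 3: declare e=(read a)=39 at depth 1
Step 4: enter scope (depth=2)
Step 5: exit scope (depth=1)
Step 6: declare b=(read e)=39 at depth 1
Step 7: declare a=(read b)=39 at depth 1
Step 8: declare b=(read a)=39 at depth 1
Step 9: exit scope (depth=0)
Step 10: declare b=20 at depth 0
Step 11: declare c=(read b)=20 at depth 0
Step 12: declare c=(read c)=20 at depth 0
Step 13: declare c=(read b)=20 at depth 0
Visible at query point: b=20 c=20

Answer: 20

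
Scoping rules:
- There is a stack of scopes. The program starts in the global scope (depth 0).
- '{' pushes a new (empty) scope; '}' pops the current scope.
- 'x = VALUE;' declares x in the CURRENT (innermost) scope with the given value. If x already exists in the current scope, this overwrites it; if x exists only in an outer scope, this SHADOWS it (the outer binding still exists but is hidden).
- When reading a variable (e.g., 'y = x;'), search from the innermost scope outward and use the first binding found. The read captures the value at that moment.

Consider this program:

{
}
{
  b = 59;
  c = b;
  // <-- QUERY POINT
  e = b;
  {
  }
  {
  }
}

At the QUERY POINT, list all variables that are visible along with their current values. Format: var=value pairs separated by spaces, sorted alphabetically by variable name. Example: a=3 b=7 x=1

Step 1: enter scope (depth=1)
Step 2: exit scope (depth=0)
Step 3: enter scope (depth=1)
Step 4: declare b=59 at depth 1
Step 5: declare c=(read b)=59 at depth 1
Visible at query point: b=59 c=59

Answer: b=59 c=59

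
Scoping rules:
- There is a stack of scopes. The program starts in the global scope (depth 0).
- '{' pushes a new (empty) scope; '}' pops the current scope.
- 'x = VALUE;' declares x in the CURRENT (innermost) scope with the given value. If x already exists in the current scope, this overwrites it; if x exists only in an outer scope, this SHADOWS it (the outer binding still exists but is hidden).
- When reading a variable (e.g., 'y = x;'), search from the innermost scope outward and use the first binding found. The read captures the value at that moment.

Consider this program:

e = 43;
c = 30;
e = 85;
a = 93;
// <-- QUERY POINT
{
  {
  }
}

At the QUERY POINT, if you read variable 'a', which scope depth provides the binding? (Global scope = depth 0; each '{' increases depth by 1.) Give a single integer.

Step 1: declare e=43 at depth 0
Step 2: declare c=30 at depth 0
Step 3: declare e=85 at depth 0
Step 4: declare a=93 at depth 0
Visible at query point: a=93 c=30 e=85

Answer: 0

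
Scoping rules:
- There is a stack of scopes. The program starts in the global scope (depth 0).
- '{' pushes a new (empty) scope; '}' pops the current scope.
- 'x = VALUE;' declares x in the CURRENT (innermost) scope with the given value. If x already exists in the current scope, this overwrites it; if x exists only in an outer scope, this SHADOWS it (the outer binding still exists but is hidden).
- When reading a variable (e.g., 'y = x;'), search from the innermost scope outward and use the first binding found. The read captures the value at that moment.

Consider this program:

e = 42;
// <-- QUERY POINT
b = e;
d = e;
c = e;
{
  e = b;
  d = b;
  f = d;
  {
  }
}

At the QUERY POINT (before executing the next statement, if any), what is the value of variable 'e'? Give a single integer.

Step 1: declare e=42 at depth 0
Visible at query point: e=42

Answer: 42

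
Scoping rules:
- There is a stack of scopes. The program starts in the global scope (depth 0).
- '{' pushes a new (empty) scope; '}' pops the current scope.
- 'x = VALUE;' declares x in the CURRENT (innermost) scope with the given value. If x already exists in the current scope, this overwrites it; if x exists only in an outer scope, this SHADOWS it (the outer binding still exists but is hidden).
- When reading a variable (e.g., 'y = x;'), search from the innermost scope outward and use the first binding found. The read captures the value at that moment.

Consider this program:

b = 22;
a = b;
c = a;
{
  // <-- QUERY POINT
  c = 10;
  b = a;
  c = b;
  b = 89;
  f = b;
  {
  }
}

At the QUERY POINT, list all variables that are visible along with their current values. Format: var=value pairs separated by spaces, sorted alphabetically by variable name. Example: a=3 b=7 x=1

Step 1: declare b=22 at depth 0
Step 2: declare a=(read b)=22 at depth 0
Step 3: declare c=(read a)=22 at depth 0
Step 4: enter scope (depth=1)
Visible at query point: a=22 b=22 c=22

Answer: a=22 b=22 c=22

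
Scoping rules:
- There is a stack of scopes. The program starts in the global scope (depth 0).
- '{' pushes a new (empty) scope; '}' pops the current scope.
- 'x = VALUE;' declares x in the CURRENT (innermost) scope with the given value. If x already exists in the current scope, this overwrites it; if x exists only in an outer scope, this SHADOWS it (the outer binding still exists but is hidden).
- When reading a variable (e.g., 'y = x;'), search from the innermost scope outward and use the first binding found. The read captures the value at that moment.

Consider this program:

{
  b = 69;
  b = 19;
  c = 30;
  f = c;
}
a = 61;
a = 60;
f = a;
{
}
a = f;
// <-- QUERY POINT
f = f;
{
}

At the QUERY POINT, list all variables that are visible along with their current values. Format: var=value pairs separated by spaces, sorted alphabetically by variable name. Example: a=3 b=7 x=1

Step 1: enter scope (depth=1)
Step 2: declare b=69 at depth 1
Step 3: declare b=19 at depth 1
Step 4: declare c=30 at depth 1
Step 5: declare f=(read c)=30 at depth 1
Step 6: exit scope (depth=0)
Step 7: declare a=61 at depth 0
Step 8: declare a=60 at depth 0
Step 9: declare f=(read a)=60 at depth 0
Step 10: enter scope (depth=1)
Step 11: exit scope (depth=0)
Step 12: declare a=(read f)=60 at depth 0
Visible at query point: a=60 f=60

Answer: a=60 f=60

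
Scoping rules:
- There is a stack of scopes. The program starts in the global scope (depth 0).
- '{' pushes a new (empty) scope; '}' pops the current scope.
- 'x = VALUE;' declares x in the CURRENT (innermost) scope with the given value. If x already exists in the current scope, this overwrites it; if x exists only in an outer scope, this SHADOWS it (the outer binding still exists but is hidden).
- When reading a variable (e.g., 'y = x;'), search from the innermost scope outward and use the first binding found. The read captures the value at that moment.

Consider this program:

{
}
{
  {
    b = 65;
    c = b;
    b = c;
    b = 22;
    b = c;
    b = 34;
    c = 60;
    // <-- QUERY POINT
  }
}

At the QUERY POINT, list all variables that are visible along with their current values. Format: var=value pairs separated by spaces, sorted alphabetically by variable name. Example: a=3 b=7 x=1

Answer: b=34 c=60

Derivation:
Step 1: enter scope (depth=1)
Step 2: exit scope (depth=0)
Step 3: enter scope (depth=1)
Step 4: enter scope (depth=2)
Step 5: declare b=65 at depth 2
Step 6: declare c=(read b)=65 at depth 2
Step 7: declare b=(read c)=65 at depth 2
Step 8: declare b=22 at depth 2
Step 9: declare b=(read c)=65 at depth 2
Step 10: declare b=34 at depth 2
Step 11: declare c=60 at depth 2
Visible at query point: b=34 c=60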